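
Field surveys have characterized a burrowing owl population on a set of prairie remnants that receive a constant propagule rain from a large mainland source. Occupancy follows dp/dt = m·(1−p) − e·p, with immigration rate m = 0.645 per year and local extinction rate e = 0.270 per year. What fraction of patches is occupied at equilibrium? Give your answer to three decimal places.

Setting dp/dt = 0: m − m·p* = e·p*, so m = (m+e)·p*.
p* = m/(m+e) = 0.645/(0.645+0.270) = 0.645/0.9150 = 0.7049.

0.705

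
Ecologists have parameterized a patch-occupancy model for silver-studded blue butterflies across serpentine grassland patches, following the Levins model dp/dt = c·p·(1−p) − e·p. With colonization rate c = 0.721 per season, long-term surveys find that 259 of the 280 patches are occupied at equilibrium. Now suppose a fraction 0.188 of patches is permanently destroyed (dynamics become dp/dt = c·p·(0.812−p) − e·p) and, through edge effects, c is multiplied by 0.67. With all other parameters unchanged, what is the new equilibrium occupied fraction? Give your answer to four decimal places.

Observed p* = 259/280 = 0.92500.
Balance c(1−p*) = e gives e = 0.721×(1 − 0.92500) = 0.05407.
New p* = 0.812 − e/c = 0.812 − 0.05407/0.48307 = 0.70007.

0.7001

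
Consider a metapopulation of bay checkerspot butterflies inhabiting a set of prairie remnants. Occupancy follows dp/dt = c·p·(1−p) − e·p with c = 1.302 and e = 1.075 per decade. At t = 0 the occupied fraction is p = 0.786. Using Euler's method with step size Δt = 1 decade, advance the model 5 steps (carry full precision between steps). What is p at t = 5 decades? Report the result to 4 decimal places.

Update rule: p ← p + [c·p·(1−p) − e·p]·Δt with Δt = 1.
step 1: Δp = -0.62595, p = 0.16005
step 2: Δp = +0.00298, p = 0.16303
step 3: Δp = +0.00240, p = 0.16543
step 4: Δp = +0.00192, p = 0.16735
step 5: Δp = +0.00152, p = 0.16888

0.1689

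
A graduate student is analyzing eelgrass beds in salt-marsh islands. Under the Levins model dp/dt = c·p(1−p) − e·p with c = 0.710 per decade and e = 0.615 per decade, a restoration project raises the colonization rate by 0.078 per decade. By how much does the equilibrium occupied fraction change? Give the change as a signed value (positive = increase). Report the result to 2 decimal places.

0.09

Before: p* = 1 − 0.615/0.710 = 0.1338.
After the change, c = 0.788, e = 0.615, so p* = 1 − 0.615/0.788 = 0.2195.
Δp* = 0.2195 − 0.1338 = +0.0857.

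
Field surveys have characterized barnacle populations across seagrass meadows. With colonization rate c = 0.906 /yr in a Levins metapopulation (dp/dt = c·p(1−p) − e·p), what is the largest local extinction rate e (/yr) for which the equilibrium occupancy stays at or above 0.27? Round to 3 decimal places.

0.661

1 − e/c ≥ 0.27 ⇒ e ≤ c(1 − 0.27) = 0.906 × 0.7300.
e_max = 0.6614.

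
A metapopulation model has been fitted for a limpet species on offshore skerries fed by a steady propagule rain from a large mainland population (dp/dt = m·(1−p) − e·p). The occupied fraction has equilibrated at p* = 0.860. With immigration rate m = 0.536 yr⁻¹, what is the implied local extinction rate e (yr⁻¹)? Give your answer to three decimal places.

0.087

At equilibrium m(1−p*) = e·p*, so e = m(1−p*)/p*.
e = 0.536 × 0.1400 / 0.860 = 0.0873.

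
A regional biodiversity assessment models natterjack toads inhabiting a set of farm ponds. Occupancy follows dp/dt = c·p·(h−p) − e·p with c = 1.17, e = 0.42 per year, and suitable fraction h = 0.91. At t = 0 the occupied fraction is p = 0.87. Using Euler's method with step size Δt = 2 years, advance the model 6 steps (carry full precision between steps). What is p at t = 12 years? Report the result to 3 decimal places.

0.551

Update rule: p ← p + [c·p·(h−p) − e·p]·Δt with Δt = 2.
p: 0.87000 → 0.22063  (Δp = -0.64937)
p: 0.22063 → 0.39121  (Δp = +0.17058)
p: 0.39121 → 0.53751  (Δp = +0.14630)
p: 0.53751 → 0.55451  (Δp = +0.01700)
p: 0.55451 → 0.54999  (Δp = -0.00452)
p: 0.54999 → 0.55132  (Δp = +0.00133)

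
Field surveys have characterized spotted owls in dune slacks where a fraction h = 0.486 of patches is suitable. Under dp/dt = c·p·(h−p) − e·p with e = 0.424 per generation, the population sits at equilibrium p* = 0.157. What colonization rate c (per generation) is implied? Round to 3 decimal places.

1.289

At equilibrium c(h−p*) = e, so c = e/(h−p*).
c = 0.424/(0.486 − 0.157) = 0.424/0.3290 = 1.2888.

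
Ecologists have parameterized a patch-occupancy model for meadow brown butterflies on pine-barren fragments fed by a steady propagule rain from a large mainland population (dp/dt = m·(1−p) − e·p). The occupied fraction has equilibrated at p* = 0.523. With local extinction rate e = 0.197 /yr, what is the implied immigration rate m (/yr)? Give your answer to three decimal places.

At equilibrium m(1−p*) = e·p*, so m = e·p*/(1−p*).
m = 0.197 × 0.523 / 0.4770 = 0.1030/0.4770 = 0.2160.

0.216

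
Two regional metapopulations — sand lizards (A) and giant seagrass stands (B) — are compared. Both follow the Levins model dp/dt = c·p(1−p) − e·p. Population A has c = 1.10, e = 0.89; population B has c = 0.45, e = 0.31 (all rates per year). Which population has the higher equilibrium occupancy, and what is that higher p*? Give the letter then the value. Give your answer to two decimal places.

B, 0.31

A: p*_A = 1 − 0.89/1.10 = 0.1909.
B: p*_B = 1 − 0.31/0.45 = 0.3111.
B is higher at 0.3111.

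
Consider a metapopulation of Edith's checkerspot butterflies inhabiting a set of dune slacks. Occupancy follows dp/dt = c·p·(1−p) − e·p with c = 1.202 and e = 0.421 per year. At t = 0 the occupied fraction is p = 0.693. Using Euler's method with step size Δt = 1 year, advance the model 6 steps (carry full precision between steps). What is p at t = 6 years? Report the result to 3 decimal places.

0.650

Update rule: p ← p + [c·p·(1−p) − e·p]·Δt with Δt = 1.
  1  |  dp/dt·Δt = -0.036026  |  p_1 = 0.656974
  2  |  dp/dt·Δt = -0.005704  |  p_2 = 0.651270
  3  |  dp/dt·Δt = -0.001189  |  p_3 = 0.650080
  4  |  dp/dt·Δt = -0.000258  |  p_4 = 0.649823
  5  |  dp/dt·Δt = -0.000056  |  p_5 = 0.649766
  6  |  dp/dt·Δt = -0.000012  |  p_6 = 0.649754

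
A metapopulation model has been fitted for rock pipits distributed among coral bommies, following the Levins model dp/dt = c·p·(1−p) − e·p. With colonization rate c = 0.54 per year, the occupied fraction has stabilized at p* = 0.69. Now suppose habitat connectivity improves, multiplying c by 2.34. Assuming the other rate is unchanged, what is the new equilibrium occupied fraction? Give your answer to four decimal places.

0.8675

Balance c(1−p*) = e gives e = 0.54×(1 − 0.69000) = 0.16740.
New p* = 1 − e/c = 1 − 0.16740/1.26360 = 0.86752.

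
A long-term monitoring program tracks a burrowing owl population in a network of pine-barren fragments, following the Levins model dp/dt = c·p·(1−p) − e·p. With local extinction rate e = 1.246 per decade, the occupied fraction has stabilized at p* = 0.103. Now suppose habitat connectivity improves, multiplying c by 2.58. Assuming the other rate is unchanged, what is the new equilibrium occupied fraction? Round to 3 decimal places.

0.652

Balance c(1−p*) = e gives c = e/(1 − 0.10300) = 1.246/0.89700 = 1.38907.
New p* = 1 − e/c = 1 − 1.24600/3.58380 = 0.65232.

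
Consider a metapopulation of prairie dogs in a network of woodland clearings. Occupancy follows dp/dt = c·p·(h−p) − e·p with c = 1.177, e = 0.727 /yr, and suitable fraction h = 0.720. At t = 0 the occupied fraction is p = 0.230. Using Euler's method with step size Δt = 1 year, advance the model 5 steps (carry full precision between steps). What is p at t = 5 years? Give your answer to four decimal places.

Update rule: p ← p + [c·p·(h−p) − e·p]·Δt with Δt = 1.
step 1: Δp = -0.03456, p = 0.19544
step 2: Δp = -0.02142, p = 0.17402
step 3: Δp = -0.01468, p = 0.15934
step 4: Δp = -0.01069, p = 0.14864
step 5: Δp = -0.00810, p = 0.14054

0.1405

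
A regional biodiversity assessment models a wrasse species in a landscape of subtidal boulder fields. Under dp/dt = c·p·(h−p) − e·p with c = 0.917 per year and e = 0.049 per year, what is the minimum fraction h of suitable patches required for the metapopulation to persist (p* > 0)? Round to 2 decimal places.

0.05

p* = h − e/c is positive only when h > e/c.
h_min = e/c = 0.049/0.917 = 0.0534.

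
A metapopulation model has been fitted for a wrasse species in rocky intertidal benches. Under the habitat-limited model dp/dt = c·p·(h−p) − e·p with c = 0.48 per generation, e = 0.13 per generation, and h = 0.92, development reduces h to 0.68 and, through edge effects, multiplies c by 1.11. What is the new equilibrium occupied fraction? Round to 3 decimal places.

0.436

Before: p* = h − e/c = 0.92 − 0.13/0.48 = 0.92 − 0.2708 = 0.6492.
After: c = 0.5328, e = 0.13, h = 0.68; p* = 0.68 − 0.13/0.5328 = 0.4360.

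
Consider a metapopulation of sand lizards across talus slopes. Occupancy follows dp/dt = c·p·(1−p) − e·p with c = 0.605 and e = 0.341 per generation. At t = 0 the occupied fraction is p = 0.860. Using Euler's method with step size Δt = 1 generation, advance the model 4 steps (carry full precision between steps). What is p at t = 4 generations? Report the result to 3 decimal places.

Update rule: p ← p + [c·p·(1−p) − e·p]·Δt with Δt = 1.
t = 1: p = 0.86000 + (-0.22042) = 0.63958
t = 2: p = 0.63958 + (-0.07863) = 0.56095
t = 3: p = 0.56095 + (-0.04228) = 0.51867
t = 4: p = 0.51867 + (-0.02583) = 0.49284

0.493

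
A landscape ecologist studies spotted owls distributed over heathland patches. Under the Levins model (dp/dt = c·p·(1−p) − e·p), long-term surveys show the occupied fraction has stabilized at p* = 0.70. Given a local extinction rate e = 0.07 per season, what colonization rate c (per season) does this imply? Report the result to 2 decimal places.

0.23

At equilibrium c(1−p*) = e, so c = e/(1−p*).
c = 0.07/(1 − 0.70) = 0.07/0.3000 = 0.2333.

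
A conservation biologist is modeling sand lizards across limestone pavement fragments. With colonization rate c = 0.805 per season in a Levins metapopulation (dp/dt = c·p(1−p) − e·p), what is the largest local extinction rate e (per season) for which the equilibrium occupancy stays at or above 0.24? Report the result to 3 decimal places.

1 − e/c ≥ 0.24 ⇒ e ≤ c(1 − 0.24) = 0.805 × 0.7600.
e_max = 0.6118.

0.612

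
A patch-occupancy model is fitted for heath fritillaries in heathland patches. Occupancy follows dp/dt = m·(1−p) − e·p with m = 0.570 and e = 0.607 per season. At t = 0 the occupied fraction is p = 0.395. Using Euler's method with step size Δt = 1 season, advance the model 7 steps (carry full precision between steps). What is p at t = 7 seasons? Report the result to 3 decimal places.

0.484

Update rule: p ← p + [m·(1−p) − e·p]·Δt with Δt = 1.
t = 1: p = 0.39500 + (+0.10508) = 0.50008
t = 2: p = 0.50008 + (-0.01860) = 0.48148
t = 3: p = 0.48148 + (+0.00329) = 0.48478
t = 4: p = 0.48478 + (-0.00058) = 0.48419
t = 5: p = 0.48419 + (+0.00010) = 0.48430
t = 6: p = 0.48430 + (-0.00002) = 0.48428
t = 7: p = 0.48428 + (+0.00000) = 0.48428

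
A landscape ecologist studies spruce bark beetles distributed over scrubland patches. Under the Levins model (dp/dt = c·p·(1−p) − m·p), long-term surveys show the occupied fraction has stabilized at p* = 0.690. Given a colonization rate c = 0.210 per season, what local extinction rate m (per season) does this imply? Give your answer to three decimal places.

At equilibrium c(1−p*) = m.
m = 0.210 × (1 − 0.690) = 0.210 × 0.3100 = 0.0651.

0.065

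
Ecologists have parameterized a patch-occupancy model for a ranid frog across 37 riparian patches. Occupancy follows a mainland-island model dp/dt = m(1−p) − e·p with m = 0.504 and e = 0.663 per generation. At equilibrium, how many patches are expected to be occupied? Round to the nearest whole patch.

p* = m/(m+e) = 0.504/1.1670 = 0.4319.
Expected occupied patches = N × p* = 37 × 0.4319 = 15.98 ≈ 16.

16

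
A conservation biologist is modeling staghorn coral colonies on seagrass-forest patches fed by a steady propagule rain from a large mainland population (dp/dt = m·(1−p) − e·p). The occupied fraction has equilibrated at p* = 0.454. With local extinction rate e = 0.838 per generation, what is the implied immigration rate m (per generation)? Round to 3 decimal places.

0.697

At equilibrium m(1−p*) = e·p*, so m = e·p*/(1−p*).
m = 0.838 × 0.454 / 0.5460 = 0.3805/0.5460 = 0.6968.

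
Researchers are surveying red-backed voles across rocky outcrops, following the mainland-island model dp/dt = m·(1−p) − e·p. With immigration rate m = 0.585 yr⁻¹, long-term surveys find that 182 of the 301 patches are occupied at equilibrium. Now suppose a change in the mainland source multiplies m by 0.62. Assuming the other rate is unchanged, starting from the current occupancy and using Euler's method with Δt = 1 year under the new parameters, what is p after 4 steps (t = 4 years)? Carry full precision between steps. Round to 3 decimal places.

0.487

Observed p* = 182/301 = 0.60465.
Balance m(1−p*) = e·p* gives e = m(1−p*)/p* = 0.585×0.39535/0.60465 = 0.38250.
Starting from p₀ = 0.60465; update p ← p + (dp/dt)·Δt with the new parameters.
t = 1: p = 0.60465 + (-0.08789) = 0.51677
t = 2: p = 0.51677 + (-0.02239) = 0.49437
t = 3: p = 0.49437 + (-0.00571) = 0.48867
t = 4: p = 0.48867 + (-0.00145) = 0.48721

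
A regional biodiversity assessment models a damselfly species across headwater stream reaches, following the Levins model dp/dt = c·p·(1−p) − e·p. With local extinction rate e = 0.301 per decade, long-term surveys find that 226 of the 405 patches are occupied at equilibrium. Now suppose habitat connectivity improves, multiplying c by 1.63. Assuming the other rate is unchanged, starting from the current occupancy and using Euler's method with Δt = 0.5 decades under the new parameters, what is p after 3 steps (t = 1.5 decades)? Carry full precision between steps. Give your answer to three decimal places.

0.679

Observed p* = 226/405 = 0.55802.
Balance c(1−p*) = e gives c = e/(1 − 0.55802) = 0.301/0.44198 = 0.68103.
Starting from p₀ = 0.55802; update p ← p + (dp/dt)·Δt with the new parameters.
t = 0.5: p = 0.55802 + (+0.05291) = 0.61093
t = 1: p = 0.61093 + (+0.03998) = 0.65092
t = 1.5: p = 0.65092 + (+0.02816) = 0.67907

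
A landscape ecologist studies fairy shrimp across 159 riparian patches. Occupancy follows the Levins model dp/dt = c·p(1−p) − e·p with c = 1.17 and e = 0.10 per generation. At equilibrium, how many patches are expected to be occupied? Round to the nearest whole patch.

145

p* = 1 − e/c = 1 − 0.10/1.17 = 0.9145.
Expected occupied patches = N × p* = 159 × 0.9145 = 145.41 ≈ 145.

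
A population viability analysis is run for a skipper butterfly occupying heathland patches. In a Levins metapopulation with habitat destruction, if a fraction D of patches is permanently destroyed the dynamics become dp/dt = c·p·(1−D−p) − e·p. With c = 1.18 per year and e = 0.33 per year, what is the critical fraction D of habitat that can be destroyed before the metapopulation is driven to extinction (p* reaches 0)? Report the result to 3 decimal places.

0.720

The nontrivial equilibrium is p* = (1−D) − e/c; extinction occurs when this hits zero.
So D_crit = 1 − e/c = 1 − 0.33/1.18 = 1 − 0.2797 = 0.7203.
Note this equals the original equilibrium occupancy — the Levins extinction-debt result.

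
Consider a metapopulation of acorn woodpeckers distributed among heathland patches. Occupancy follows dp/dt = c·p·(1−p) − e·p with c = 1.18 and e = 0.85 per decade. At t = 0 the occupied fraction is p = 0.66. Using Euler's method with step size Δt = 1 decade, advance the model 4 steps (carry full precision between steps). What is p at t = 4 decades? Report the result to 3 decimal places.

0.298

Update rule: p ← p + [c·p·(1−p) − e·p]·Δt with Δt = 1.
step 1: Δp = -0.29621, p = 0.36379
step 2: Δp = -0.03612, p = 0.32768
step 3: Δp = -0.01857, p = 0.30911
step 4: Δp = -0.01074, p = 0.29837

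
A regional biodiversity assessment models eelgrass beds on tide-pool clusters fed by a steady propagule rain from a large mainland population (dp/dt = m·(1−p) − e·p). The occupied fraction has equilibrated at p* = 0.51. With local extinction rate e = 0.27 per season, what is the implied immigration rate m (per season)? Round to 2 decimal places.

At equilibrium m(1−p*) = e·p*, so m = e·p*/(1−p*).
m = 0.27 × 0.51 / 0.4900 = 0.1377/0.4900 = 0.2810.

0.28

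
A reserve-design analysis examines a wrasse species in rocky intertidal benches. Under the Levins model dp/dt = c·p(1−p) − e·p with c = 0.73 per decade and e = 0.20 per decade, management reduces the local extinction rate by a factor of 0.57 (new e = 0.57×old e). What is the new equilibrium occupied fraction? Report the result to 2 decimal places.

0.84

Before: p* = 1 − 0.20/0.73 = 0.7260.
After the change, c = 0.73, e = 0.114, so p* = 1 − 0.114/0.73 = 0.8438.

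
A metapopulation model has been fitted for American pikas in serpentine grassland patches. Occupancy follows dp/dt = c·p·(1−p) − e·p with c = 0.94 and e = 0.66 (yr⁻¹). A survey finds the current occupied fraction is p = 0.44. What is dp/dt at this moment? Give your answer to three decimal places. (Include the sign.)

-0.059

Colonization term: c·p·(1−p) = 0.94×0.44×0.5600 = 0.23162.
Extinction term: e·p = 0.29040.
dp/dt = 0.23162 − 0.29040 = -0.05878.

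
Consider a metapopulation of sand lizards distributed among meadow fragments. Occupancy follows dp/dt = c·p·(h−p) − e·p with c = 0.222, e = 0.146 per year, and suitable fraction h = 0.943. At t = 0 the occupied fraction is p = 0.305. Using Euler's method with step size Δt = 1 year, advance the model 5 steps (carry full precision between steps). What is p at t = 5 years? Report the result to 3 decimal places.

0.299

Update rule: p ← p + [c·p·(h−p) − e·p]·Δt with Δt = 1.
p: 0.30500 → 0.30367  (Δp = -0.00133)
p: 0.30367 → 0.30243  (Δp = -0.00124)
p: 0.30243 → 0.30129  (Δp = -0.00115)
p: 0.30129 → 0.30022  (Δp = -0.00107)
p: 0.30022 → 0.29923  (Δp = -0.00099)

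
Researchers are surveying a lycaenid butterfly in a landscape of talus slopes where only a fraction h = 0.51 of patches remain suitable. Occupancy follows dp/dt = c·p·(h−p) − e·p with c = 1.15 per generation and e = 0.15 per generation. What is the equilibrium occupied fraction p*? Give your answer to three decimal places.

0.380

Setting dp/dt = 0 and dividing by p* gives c·(h−p*) = e.
So p* = h − e/c = 0.51 − 0.15/1.15 = 0.51 − 0.1304 = 0.3796.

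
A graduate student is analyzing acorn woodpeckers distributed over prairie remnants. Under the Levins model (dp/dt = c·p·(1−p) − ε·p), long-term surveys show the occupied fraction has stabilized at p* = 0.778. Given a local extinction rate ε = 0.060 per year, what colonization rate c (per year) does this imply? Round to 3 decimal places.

0.270

At equilibrium c(1−p*) = ε, so c = ε/(1−p*).
c = 0.060/(1 − 0.778) = 0.060/0.2220 = 0.2703.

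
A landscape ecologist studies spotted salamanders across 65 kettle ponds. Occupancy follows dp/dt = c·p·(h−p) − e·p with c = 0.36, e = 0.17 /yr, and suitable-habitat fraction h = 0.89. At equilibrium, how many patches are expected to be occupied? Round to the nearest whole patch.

27

p* = h − e/c = 0.89 − 0.4722 = 0.4178.
Expected occupied patches = N × p* = 65 × 0.4178 = 27.16 ≈ 27.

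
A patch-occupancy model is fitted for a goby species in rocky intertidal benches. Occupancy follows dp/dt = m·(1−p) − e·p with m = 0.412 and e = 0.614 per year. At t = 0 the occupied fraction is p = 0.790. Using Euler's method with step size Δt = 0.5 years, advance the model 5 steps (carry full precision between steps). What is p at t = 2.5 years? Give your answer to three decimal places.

0.412

Update rule: p ← p + [m·(1−p) − e·p]·Δt with Δt = 0.5.
step 1: Δp = -0.19927, p = 0.59073
step 2: Δp = -0.09704, p = 0.49369
step 3: Δp = -0.04726, p = 0.44642
step 4: Δp = -0.02302, p = 0.42341
step 5: Δp = -0.01121, p = 0.41220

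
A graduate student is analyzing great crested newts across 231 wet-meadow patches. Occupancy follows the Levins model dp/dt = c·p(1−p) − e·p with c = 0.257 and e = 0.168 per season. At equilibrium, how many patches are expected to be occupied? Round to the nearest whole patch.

p* = 1 − e/c = 1 − 0.168/0.257 = 0.3463.
Expected occupied patches = N × p* = 231 × 0.3463 = 80.00 ≈ 80.

80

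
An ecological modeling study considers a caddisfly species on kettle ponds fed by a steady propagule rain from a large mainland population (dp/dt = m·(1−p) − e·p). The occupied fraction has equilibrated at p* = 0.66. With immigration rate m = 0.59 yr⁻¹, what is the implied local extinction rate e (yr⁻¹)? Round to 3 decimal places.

0.304

At equilibrium m(1−p*) = e·p*, so e = m(1−p*)/p*.
e = 0.59 × 0.3400 / 0.66 = 0.3039.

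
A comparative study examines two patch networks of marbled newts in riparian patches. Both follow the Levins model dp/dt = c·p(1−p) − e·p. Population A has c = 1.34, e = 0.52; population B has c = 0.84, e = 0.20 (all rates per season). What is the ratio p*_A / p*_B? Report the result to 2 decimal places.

A: p*_A = 1 − 0.52/1.34 = 0.6119.
B: p*_B = 1 − 0.20/0.84 = 0.7619.
p*_A / p*_B = 0.6119/0.7619 = 0.8032.

0.80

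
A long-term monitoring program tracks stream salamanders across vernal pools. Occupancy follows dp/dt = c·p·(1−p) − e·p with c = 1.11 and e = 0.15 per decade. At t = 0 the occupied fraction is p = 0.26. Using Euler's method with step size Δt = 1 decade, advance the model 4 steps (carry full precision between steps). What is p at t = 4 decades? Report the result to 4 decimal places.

Update rule: p ← p + [c·p·(1−p) − e·p]·Δt with Δt = 1.
step 1: Δp = +0.17456, p = 0.43456
step 2: Δp = +0.20756, p = 0.64213
step 3: Δp = +0.15876, p = 0.80089
step 4: Δp = +0.05688, p = 0.85776

0.8578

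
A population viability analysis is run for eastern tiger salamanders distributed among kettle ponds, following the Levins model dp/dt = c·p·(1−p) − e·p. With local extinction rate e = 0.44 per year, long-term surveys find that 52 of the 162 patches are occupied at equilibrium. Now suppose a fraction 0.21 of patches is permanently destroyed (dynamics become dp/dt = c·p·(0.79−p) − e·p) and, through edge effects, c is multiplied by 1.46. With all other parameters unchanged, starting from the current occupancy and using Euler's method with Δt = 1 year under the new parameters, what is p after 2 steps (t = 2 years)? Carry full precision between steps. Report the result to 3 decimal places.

0.323

Observed p* = 52/162 = 0.32099.
Balance c(1−p*) = e gives c = e/(1 − 0.32099) = 0.44/0.67901 = 0.64800.
Starting from p₀ = 0.32099; update p ← p + (dp/dt)·Δt with the new parameters.
step 1: Δp = +0.00120, p = 0.32218
step 2: Δp = +0.00084, p = 0.32302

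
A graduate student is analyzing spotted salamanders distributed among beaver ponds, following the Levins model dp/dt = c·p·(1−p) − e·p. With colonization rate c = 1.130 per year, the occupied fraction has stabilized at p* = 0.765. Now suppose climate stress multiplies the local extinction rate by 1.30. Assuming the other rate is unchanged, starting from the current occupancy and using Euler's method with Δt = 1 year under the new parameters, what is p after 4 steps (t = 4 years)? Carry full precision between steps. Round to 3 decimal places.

0.695

Balance c(1−p*) = e gives e = 1.130×(1 − 0.76500) = 0.26555.
Starting from p₀ = 0.76500; update p ← p + (dp/dt)·Δt with the new parameters.
t = 1: p = 0.76500 + (-0.06094) = 0.70406
t = 2: p = 0.70406 + (-0.00760) = 0.69645
t = 3: p = 0.69645 + (-0.00154) = 0.69492
t = 4: p = 0.69492 + (-0.00033) = 0.69459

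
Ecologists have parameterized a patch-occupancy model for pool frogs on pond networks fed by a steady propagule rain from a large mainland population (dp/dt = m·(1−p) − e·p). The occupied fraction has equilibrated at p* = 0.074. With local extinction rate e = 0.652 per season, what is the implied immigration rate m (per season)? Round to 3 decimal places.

At equilibrium m(1−p*) = e·p*, so m = e·p*/(1−p*).
m = 0.652 × 0.074 / 0.9260 = 0.0482/0.9260 = 0.0521.

0.052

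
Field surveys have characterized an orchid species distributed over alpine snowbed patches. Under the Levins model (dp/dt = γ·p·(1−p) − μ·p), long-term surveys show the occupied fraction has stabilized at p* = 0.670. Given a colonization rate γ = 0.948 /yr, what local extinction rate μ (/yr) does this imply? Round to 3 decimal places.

0.313

At equilibrium γ(1−p*) = μ.
μ = 0.948 × (1 − 0.670) = 0.948 × 0.3300 = 0.3128.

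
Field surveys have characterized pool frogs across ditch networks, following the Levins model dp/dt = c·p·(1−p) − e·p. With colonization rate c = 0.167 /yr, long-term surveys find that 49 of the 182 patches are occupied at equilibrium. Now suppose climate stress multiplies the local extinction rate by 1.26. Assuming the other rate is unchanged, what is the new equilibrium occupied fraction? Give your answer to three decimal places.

Observed p* = 49/182 = 0.26923.
Balance c(1−p*) = e gives e = 0.167×(1 − 0.26923) = 0.12204.
New p* = 1 − e/c = 1 − 0.15377/0.16700 = 0.07922.

0.079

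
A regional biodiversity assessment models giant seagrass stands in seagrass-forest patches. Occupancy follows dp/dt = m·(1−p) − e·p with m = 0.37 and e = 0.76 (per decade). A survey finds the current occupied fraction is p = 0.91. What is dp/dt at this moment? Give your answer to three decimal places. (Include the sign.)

Colonization term: m·(1−p) = 0.37×0.0900 = 0.03330.
Extinction term: e·p = 0.69160.
dp/dt = 0.03330 − 0.69160 = -0.65830.

-0.658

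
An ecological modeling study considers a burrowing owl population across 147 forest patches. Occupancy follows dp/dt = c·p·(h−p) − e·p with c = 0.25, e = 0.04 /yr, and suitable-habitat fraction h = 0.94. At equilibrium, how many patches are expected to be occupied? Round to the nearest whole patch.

115

p* = h − e/c = 0.94 − 0.1600 = 0.7800.
Expected occupied patches = N × p* = 147 × 0.7800 = 114.66 ≈ 115.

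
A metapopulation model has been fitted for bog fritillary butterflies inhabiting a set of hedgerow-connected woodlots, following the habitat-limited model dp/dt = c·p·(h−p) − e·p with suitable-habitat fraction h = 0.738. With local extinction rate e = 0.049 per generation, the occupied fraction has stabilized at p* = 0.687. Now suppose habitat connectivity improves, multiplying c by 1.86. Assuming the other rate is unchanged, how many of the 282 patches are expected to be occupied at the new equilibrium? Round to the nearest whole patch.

200

Balance c(h−p*) = e gives c = e/(0.738 − 0.68700) = 0.049/0.05100 = 0.96078.
New p* = 0.738 − e/c = 0.738 − 0.04900/1.78705 = 0.71058.
Expected occupied = 282 × 0.71058 = 200.38 ≈ 200.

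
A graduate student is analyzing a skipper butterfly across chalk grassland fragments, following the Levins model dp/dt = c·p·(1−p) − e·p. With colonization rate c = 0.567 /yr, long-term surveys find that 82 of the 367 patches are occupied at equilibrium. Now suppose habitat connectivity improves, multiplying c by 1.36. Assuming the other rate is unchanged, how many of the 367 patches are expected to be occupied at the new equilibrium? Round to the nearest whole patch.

157

Observed p* = 82/367 = 0.22343.
Balance c(1−p*) = e gives e = 0.567×(1 − 0.22343) = 0.44032.
New p* = 1 − e/c = 1 − 0.44032/0.77112 = 0.42899.
Expected occupied = 367 × 0.42899 = 157.44 ≈ 157.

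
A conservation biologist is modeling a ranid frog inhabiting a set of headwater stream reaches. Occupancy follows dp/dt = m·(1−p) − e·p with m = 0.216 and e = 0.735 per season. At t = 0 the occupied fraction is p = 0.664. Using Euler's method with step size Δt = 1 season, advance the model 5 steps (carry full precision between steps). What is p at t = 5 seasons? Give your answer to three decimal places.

0.227

Update rule: p ← p + [m·(1−p) − e·p]·Δt with Δt = 1.
t = 1: p = 0.66400 + (-0.41546) = 0.24854
t = 2: p = 0.24854 + (-0.02036) = 0.22818
t = 3: p = 0.22818 + (-0.00100) = 0.22718
t = 4: p = 0.22718 + (-0.00005) = 0.22713
t = 5: p = 0.22713 + (-0.00000) = 0.22713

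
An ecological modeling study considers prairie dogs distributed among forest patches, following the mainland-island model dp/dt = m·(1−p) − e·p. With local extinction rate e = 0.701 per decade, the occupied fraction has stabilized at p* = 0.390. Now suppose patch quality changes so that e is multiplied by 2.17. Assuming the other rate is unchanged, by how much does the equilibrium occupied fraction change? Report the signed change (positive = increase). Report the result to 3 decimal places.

-0.162

Balance m(1−p*) = e·p* gives m = e·p*/(1−p*) = 0.701×0.39000/0.61000 = 0.44818.
New p* = m/(m+e) = 0.44818/(0.44818+1.52117) = 0.22758.
Δp* = 0.22758 − 0.39000 = -0.16242.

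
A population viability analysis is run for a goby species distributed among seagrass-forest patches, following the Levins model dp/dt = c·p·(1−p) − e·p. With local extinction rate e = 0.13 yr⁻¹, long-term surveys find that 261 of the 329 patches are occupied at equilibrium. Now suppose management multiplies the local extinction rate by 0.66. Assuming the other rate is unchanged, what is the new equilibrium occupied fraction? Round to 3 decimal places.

Observed p* = 261/329 = 0.79331.
Balance c(1−p*) = e gives c = e/(1 − 0.79331) = 0.13/0.20669 = 0.62896.
New p* = 1 − e/c = 1 − 0.08580/0.62896 = 0.86358.

0.864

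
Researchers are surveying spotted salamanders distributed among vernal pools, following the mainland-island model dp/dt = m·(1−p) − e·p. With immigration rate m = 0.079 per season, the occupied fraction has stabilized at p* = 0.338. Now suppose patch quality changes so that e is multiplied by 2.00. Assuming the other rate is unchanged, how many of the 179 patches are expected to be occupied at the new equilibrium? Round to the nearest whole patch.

36

Balance m(1−p*) = e·p* gives e = m(1−p*)/p* = 0.079×0.66200/0.33800 = 0.15473.
New p* = m/(m+e) = 0.07900/(0.07900+0.30946) = 0.20337.
Expected occupied = 179 × 0.20337 = 36.40 ≈ 36.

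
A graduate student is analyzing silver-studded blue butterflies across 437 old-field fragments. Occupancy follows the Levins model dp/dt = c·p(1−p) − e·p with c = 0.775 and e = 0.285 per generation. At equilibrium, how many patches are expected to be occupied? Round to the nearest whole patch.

276

p* = 1 − e/c = 1 − 0.285/0.775 = 0.6323.
Expected occupied patches = N × p* = 437 × 0.6323 = 276.30 ≈ 276.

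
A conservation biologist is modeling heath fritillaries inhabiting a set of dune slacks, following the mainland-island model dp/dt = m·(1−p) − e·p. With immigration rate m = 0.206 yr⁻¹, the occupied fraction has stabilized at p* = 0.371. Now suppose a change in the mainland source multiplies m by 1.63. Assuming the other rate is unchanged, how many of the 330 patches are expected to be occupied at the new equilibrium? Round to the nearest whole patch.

Balance m(1−p*) = e·p* gives e = m(1−p*)/p* = 0.206×0.62900/0.37100 = 0.34926.
New p* = m/(m+e) = 0.33578/(0.33578+0.34926) = 0.49016.
Expected occupied = 330 × 0.49016 = 161.75 ≈ 162.

162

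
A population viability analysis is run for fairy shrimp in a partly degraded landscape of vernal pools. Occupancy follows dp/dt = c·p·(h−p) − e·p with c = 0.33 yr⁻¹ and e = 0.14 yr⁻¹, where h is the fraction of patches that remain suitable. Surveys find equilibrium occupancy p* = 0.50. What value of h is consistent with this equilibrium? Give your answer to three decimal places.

0.924

At equilibrium c(h−p*) = e, so h = p* + e/c.
h = 0.50 + 0.14/0.33 = 0.50 + 0.4242 = 0.9242.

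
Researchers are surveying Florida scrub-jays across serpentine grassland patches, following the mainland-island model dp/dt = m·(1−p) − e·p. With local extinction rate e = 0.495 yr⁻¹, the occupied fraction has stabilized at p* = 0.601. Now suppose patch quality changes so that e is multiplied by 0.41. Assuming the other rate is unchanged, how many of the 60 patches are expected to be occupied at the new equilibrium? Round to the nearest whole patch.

Balance m(1−p*) = e·p* gives m = e·p*/(1−p*) = 0.495×0.60100/0.39900 = 0.74560.
New p* = m/(m+e) = 0.74560/(0.74560+0.20295) = 0.78604.
Expected occupied = 60 × 0.78604 = 47.16 ≈ 47.

47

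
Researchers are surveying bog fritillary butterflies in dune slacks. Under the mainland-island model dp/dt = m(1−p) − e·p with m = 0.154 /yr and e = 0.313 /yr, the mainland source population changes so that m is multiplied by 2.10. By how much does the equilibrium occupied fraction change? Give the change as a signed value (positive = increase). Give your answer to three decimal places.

0.178

Before: p* = 0.154/(0.154+0.313) = 0.3298.
After: m = 0.3234, e = 0.313; p* = 0.3234/0.6364 = 0.5082.
Δp* = 0.5082 − 0.3298 = +0.1784.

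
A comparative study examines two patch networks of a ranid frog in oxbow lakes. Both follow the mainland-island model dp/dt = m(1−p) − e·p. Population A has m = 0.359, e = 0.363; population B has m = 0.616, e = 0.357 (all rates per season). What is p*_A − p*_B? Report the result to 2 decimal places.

-0.14

A: p*_A = m/(m+e) = 0.359/0.7220 = 0.4972.
B: p*_B = 0.616/0.9730 = 0.6331.
p*_A − p*_B = 0.4972 − 0.6331 = -0.1359.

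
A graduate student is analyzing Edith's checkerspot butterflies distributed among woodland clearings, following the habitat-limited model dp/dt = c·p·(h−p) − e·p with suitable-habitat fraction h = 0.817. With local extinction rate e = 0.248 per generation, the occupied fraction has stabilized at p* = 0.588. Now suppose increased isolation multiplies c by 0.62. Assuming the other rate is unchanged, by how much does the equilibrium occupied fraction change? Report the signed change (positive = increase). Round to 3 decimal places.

-0.140

Balance c(h−p*) = e gives c = e/(0.817 − 0.58800) = 0.248/0.22900 = 1.08297.
New p* = 0.817 − e/c = 0.817 − 0.24800/0.67144 = 0.44764.
Δp* = 0.44764 − 0.58800 = -0.14036.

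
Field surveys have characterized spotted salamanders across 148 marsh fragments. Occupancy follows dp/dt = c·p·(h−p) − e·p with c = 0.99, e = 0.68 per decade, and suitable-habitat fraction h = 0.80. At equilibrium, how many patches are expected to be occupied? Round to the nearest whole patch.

p* = h − e/c = 0.80 − 0.6869 = 0.1131.
Expected occupied patches = N × p* = 148 × 0.1131 = 16.74 ≈ 17.

17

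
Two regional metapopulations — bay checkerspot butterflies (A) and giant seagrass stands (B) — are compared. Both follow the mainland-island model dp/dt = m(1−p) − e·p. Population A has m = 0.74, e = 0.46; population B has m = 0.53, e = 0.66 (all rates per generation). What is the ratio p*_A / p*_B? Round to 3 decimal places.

1.385

A: p*_A = m/(m+e) = 0.74/1.2000 = 0.6167.
B: p*_B = 0.53/1.1900 = 0.4454.
p*_A / p*_B = 0.6167/0.4454 = 1.3846.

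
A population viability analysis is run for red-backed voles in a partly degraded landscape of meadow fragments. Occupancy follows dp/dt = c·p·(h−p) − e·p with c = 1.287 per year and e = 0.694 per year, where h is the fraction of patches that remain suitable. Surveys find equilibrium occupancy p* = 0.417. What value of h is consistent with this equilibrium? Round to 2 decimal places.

At equilibrium c(h−p*) = e, so h = p* + e/c.
h = 0.417 + 0.694/1.287 = 0.417 + 0.5392 = 0.9562.

0.96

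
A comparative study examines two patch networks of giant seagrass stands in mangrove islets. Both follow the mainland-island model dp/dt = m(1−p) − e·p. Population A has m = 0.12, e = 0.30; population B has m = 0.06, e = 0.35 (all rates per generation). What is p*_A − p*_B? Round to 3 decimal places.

0.139

A: p*_A = m/(m+e) = 0.12/0.4200 = 0.2857.
B: p*_B = 0.06/0.4100 = 0.1463.
p*_A − p*_B = 0.2857 − 0.1463 = 0.1394.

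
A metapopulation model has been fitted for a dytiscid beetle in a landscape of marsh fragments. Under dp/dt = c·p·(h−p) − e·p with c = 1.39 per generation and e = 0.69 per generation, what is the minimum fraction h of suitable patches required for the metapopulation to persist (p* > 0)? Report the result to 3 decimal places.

0.496

p* = h − e/c is positive only when h > e/c.
h_min = e/c = 0.69/1.39 = 0.4964.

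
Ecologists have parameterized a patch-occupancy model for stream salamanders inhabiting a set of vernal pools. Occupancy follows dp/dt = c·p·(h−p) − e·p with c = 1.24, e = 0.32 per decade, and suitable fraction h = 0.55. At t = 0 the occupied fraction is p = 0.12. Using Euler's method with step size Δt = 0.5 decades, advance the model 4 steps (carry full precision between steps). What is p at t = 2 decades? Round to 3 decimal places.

0.172

Update rule: p ← p + [c·p·(h−p) − e·p]·Δt with Δt = 0.5.
t = 0.5: p = 0.12000 + (+0.01279) = 0.13279
t = 1: p = 0.13279 + (+0.01310) = 0.14589
t = 1.5: p = 0.14589 + (+0.01321) = 0.15910
t = 2: p = 0.15910 + (+0.01310) = 0.17221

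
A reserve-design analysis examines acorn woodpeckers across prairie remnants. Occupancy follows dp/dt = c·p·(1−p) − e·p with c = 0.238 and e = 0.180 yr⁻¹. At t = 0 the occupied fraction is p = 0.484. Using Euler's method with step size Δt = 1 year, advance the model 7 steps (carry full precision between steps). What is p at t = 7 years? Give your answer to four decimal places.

0.3587

Update rule: p ← p + [c·p·(1−p) − e·p]·Δt with Δt = 1.
  1  |  dp/dt·Δt = -0.027681  |  p_1 = 0.456319
  2  |  dp/dt·Δt = -0.023092  |  p_2 = 0.433228
  3  |  dp/dt·Δt = -0.019542  |  p_3 = 0.413685
  4  |  dp/dt·Δt = -0.016737  |  p_4 = 0.396949
  5  |  dp/dt·Δt = -0.014478  |  p_5 = 0.382471
  6  |  dp/dt·Δt = -0.012632  |  p_6 = 0.369838
  7  |  dp/dt·Δt = -0.011103  |  p_7 = 0.358735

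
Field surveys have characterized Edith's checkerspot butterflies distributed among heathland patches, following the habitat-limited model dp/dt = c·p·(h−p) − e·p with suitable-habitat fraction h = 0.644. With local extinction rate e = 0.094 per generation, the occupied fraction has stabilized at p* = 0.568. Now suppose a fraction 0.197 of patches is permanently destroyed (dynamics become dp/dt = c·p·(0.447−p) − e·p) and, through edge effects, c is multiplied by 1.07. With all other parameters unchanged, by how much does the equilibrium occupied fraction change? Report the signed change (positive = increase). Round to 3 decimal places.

-0.192

Balance c(h−p*) = e gives c = e/(0.644 − 0.56800) = 0.094/0.07600 = 1.23684.
New p* = 0.447 − e/c = 0.447 − 0.09400/1.32342 = 0.37597.
Δp* = 0.37597 − 0.56800 = -0.19203.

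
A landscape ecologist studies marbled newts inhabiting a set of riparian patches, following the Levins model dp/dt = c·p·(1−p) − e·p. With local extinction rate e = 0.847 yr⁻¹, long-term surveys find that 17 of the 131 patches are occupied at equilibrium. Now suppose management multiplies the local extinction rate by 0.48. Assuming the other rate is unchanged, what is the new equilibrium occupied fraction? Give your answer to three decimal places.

Observed p* = 17/131 = 0.12977.
Balance c(1−p*) = e gives c = e/(1 − 0.12977) = 0.847/0.87023 = 0.97331.
New p* = 1 − e/c = 1 − 0.40656/0.97331 = 0.58229.

0.582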